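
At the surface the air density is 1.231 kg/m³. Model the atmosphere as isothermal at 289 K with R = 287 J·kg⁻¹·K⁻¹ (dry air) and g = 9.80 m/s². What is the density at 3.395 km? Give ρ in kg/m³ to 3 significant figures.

Scale height: H = RT/g = 287 × 289 / 9.80 = 8463.6 m.
In an isothermal atmosphere, density decays like pressure: ρ = ρ₀ exp(−z/H).
z/H = 3395.0/8463.6 = 0.40113; exp(−0.40113) = 0.66956.
ρ = 1.231 × 0.66956 = 0.82423 kg/m³.

ρ ≈ 0.824 kg/m³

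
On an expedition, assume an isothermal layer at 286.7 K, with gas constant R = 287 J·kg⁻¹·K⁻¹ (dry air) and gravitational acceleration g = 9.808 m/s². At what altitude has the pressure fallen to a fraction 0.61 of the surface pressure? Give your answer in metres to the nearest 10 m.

z ≈ 4150 m

Scale height: H = RT/g = 287 × 286.7 / 9.808 = 8389.4 m.
Set P/P₀ = exp(−z/H) = 0.61, so z = −H ln(0.61).
−ln(0.61) = 0.49430; z = 8389.4 × 0.49430 = 4146.9 m.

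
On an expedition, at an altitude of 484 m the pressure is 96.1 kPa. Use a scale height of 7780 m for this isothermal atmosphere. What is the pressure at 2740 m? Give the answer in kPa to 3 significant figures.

P ≈ 71.9 kPa

Between two levels, P₂ = P₁ exp(−Δz/H) with Δz = z₂ − z₁.
Δz = 2740.0 − 484.00 = 2256.0 m; Δz/H = 2256.0/7780.0 = 0.28997.
P₂ = 96.1 × exp(−0.28997) = 96.1 × 0.74829 = 71.911 kPa.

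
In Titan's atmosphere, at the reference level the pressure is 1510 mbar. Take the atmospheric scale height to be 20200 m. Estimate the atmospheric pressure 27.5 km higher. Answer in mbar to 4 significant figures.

P ≈ 387.0 mbar

Barometric formula: P = P₀ exp(−z/H).
z/H = 27500/20200 = 1.3614; exp(−1.3614) = 0.25630.
P = 1510 × 0.25630 = 387.01 mbar.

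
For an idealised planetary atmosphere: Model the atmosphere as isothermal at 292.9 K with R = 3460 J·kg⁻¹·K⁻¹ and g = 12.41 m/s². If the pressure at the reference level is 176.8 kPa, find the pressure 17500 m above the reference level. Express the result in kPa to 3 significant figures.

Scale height: H = RT/g = 3460 × 292.9 / 12.41 = 81663 m.
Barometric formula: P = P₀ exp(−z/H).
z/H = 17500/81663 = 0.21430; exp(−0.21430) = 0.80711.
P = 176.8 × 0.80711 = 142.70 kPa.

P ≈ 143 kPa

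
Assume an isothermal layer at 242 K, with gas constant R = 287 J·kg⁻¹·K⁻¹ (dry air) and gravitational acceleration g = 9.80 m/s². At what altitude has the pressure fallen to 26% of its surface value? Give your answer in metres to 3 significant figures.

z ≈ 9550 m

Scale height: H = RT/g = 287 × 242 / 9.80 = 7087.1 m.
Set P/P₀ = exp(−z/H) = 0.26, so z = −H ln(0.26).
−ln(0.26) = 1.3471; z = 7087.1 × 1.3471 = 9547.0 m.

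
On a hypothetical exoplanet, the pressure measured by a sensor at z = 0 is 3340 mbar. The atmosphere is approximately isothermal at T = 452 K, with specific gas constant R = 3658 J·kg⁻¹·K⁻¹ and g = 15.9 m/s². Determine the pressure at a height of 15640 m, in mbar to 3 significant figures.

Scale height: H = RT/g = 3658 × 452 / 15.9 = 103990 m.
Barometric formula: P = P₀ exp(−z/H).
z/H = 15640/103990 = 0.15040; exp(−0.15040) = 0.86036.
P = 3340 × 0.86036 = 2873.6 mbar.

P ≈ 2870 mbar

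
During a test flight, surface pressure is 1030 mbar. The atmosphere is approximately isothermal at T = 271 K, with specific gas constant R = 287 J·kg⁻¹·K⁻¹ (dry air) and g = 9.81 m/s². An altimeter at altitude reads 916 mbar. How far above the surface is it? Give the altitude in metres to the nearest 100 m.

z ≈ 900 m

Scale height: H = RT/g = 287 × 271 / 9.81 = 7928.3 m.
Invert the barometric formula: z = H ln(P₀/P).
P₀/P = 1030/916 = 1.1245; ln(1.1245) = 0.11734.
z = 7928.3 × 0.11734 = 930.31 m.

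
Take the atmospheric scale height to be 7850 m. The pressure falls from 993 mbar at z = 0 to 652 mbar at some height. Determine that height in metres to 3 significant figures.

Invert the barometric formula: z = H ln(P₀/P).
P₀/P = 993/652 = 1.5230; ln(1.5230) = 0.42068.
z = 7850.0 × 0.42068 = 3302.3 m.

z ≈ 3300 m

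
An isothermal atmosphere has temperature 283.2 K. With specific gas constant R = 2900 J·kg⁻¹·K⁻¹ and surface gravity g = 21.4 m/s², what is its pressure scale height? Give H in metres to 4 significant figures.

H ≈ 38380 m

The scale height of an isothermal atmosphere is H = RT/g.
H = 2900 × 283.2 / 21.4 = 821280/21.4 = 38378 m.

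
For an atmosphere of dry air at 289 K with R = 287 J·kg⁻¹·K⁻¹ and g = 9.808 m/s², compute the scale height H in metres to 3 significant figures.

H ≈ 8460 m

The scale height of an isothermal atmosphere is H = RT/g.
H = 287 × 289 / 9.808 = 82943/9.808 = 8456.7 m.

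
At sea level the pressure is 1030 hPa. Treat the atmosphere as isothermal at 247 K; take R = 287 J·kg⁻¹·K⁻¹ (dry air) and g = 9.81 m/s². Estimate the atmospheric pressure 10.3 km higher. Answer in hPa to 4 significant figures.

Scale height: H = RT/g = 287 × 247 / 9.81 = 7226.2 m.
Barometric formula: P = P₀ exp(−z/H).
z/H = 10300/7226.2 = 1.4254; exp(−1.4254) = 0.24041.
P = 1030 × 0.24041 = 247.62 hPa.

P ≈ 247.6 hPa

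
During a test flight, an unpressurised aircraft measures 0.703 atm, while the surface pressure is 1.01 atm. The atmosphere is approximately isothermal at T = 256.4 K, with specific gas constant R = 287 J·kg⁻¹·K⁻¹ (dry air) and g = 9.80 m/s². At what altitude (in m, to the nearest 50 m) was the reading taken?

z ≈ 2700 m

Scale height: H = RT/g = 287 × 256.4 / 9.80 = 7508.9 m.
Invert the barometric formula: z = H ln(P₀/P).
P₀/P = 1.01/0.703 = 1.4367; ln(1.4367) = 0.36235.
z = 7508.9 × 0.36235 = 2720.8 m.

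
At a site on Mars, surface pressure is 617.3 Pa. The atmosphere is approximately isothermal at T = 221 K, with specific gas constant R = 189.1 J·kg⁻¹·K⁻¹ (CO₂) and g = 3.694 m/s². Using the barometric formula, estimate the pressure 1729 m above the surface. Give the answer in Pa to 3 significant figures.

Scale height: H = RT/g = 189.1 × 221 / 3.694 = 11313 m.
Barometric formula: P = P₀ exp(−z/H).
z/H = 1729.0/11313 = 0.15283; exp(−0.15283) = 0.85828.
P = 617.3 × 0.85828 = 529.82 Pa.

P ≈ 530 Pa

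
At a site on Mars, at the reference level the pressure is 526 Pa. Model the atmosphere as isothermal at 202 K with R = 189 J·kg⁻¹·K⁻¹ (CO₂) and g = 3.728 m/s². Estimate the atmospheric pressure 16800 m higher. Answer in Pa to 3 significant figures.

P ≈ 102 Pa

Scale height: H = RT/g = 189 × 202 / 3.728 = 10241 m.
Barometric formula: P = P₀ exp(−z/H).
z/H = 16800/10241 = 1.6405; exp(−1.6405) = 0.19388.
P = 526 × 0.19388 = 101.98 Pa.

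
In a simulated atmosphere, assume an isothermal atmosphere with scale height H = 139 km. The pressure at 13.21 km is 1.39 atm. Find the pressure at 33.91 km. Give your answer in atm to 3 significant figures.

Between two levels, P₂ = P₁ exp(−Δz/H) with Δz = z₂ − z₁.
Δz = 33910 − 13210 = 20700 m; Δz/H = 20700/139000 = 0.14892.
P₂ = 1.39 × exp(−0.14892) = 1.39 × 0.86164 = 1.1977 atm.

P ≈ 1.20 atm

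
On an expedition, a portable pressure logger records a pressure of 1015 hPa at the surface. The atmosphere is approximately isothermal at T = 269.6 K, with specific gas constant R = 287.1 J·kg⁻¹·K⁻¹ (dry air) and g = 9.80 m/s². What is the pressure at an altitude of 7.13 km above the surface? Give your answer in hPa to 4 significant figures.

P ≈ 411.5 hPa

Scale height: H = RT/g = 287.1 × 269.6 / 9.80 = 7898.2 m.
Barometric formula: P = P₀ exp(−z/H).
z/H = 7130.0/7898.2 = 0.90274; exp(−0.90274) = 0.40546.
P = 1015 × 0.40546 = 411.54 hPa.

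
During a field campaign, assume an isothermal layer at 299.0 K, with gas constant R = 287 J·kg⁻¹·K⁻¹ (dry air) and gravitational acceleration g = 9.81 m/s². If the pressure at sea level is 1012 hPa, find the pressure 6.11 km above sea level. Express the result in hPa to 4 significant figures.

P ≈ 503.3 hPa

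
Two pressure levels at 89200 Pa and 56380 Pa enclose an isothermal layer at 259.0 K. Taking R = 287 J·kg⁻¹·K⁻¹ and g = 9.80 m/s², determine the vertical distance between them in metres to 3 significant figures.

Δz ≈ 3480 m

Hypsometric equation: Δz = (R T̄/g) ln(P₁/P₂).
R T̄/g = 287 × 259.0 / 9.80 = 7585.0 m.
ln(89200/56380) = ln(1.5821) = 0.45875.
Δz = 7585.0 × 0.45875 = 3479.6 m.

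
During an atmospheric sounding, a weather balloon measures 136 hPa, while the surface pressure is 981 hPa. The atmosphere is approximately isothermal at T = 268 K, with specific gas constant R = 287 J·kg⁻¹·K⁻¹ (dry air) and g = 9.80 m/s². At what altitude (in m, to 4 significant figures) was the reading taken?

Scale height: H = RT/g = 287 × 268 / 9.80 = 7848.6 m.
Invert the barometric formula: z = H ln(P₀/P).
P₀/P = 981/136 = 7.2132; ln(7.2132) = 1.9759.
z = 7848.6 × 1.9759 = 15508 m.

z ≈ 15510 m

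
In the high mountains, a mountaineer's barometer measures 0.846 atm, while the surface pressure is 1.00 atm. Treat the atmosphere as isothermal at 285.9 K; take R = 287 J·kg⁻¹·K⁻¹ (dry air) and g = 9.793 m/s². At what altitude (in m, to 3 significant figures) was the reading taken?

Scale height: H = RT/g = 287 × 285.9 / 9.793 = 8378.8 m.
Invert the barometric formula: z = H ln(P₀/P).
P₀/P = 1.00/0.846 = 1.1820; ln(1.1820) = 0.16721.
z = 8378.8 × 0.16721 = 1401.0 m.

z ≈ 1400 m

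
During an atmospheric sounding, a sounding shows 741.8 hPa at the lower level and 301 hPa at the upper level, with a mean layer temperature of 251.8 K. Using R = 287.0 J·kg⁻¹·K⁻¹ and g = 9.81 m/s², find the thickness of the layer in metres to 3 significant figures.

Hypsometric equation: Δz = (R T̄/g) ln(P₁/P₂).
R T̄/g = 287.0 × 251.8 / 9.81 = 7366.6 m.
ln(741.8/301) = ln(2.4645) = 0.90199.
Δz = 7366.6 × 0.90199 = 6644.6 m.

Δz ≈ 6640 m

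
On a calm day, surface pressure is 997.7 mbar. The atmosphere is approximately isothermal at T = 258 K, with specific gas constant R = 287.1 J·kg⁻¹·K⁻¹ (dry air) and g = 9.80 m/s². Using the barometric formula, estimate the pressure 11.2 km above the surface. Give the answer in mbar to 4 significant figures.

P ≈ 226.7 mbar

Scale height: H = RT/g = 287.1 × 258 / 9.80 = 7558.3 m.
Barometric formula: P = P₀ exp(−z/H).
z/H = 11200/7558.3 = 1.4818; exp(−1.4818) = 0.22723.
P = 997.7 × 0.22723 = 226.71 mbar.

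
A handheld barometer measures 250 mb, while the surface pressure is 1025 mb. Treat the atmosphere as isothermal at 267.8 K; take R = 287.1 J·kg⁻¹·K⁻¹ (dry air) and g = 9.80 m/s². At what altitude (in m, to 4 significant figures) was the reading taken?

Scale height: H = RT/g = 287.1 × 267.8 / 9.80 = 7845.4 m.
Invert the barometric formula: z = H ln(P₀/P).
P₀/P = 1025/250 = 4.1000; ln(4.1000) = 1.4110.
z = 7845.4 × 1.4110 = 11070 m.

z ≈ 11070 m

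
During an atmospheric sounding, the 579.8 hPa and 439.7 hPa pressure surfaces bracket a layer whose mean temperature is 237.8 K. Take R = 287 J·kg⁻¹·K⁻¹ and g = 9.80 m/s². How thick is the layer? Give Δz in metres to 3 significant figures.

Δz ≈ 1930 m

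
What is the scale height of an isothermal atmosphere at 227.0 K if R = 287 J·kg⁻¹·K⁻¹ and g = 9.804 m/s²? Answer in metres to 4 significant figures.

H ≈ 6645 m

The scale height of an isothermal atmosphere is H = RT/g.
H = 287 × 227.0 / 9.804 = 65149/9.804 = 6645.1 m.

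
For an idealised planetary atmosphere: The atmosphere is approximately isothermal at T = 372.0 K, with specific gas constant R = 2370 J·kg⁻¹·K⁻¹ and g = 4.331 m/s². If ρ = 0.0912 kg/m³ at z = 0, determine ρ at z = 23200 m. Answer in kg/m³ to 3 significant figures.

Scale height: H = RT/g = 2370 × 372.0 / 4.331 = 203560 m.
In an isothermal atmosphere, density decays like pressure: ρ = ρ₀ exp(−z/H).
z/H = 23200/203560 = 0.11397; exp(−0.11397) = 0.89228.
ρ = 0.0912 × 0.89228 = 0.081376 kg/m³.

ρ ≈ 0.0814 kg/m³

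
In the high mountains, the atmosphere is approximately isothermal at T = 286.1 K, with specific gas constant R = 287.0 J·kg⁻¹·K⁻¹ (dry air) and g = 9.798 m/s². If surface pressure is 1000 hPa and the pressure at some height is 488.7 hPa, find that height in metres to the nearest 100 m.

z ≈ 6000 m

Scale height: H = RT/g = 287.0 × 286.1 / 9.798 = 8380.4 m.
Invert the barometric formula: z = H ln(P₀/P).
P₀/P = 1000/488.7 = 2.0462; ln(2.0462) = 0.71598.
z = 8380.4 × 0.71598 = 6000.2 m.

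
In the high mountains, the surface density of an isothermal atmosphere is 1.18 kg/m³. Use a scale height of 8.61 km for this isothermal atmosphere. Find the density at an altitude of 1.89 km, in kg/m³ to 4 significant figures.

In an isothermal atmosphere, density decays like pressure: ρ = ρ₀ exp(−z/H).
z/H = 1890.0/8610.0 = 0.21951; exp(−0.21951) = 0.80291.
ρ = 1.18 × 0.80291 = 0.94743 kg/m³.

ρ ≈ 0.9474 kg/m³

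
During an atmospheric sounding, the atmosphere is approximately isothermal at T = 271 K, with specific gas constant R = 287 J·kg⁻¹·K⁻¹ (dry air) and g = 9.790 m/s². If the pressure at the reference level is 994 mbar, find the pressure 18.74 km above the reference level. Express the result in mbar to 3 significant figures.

P ≈ 94.0 mbar

Scale height: H = RT/g = 287 × 271 / 9.790 = 7944.5 m.
Barometric formula: P = P₀ exp(−z/H).
z/H = 18740/7944.5 = 2.3589; exp(−2.3589) = 0.094524.
P = 994 × 0.094524 = 93.957 mbar.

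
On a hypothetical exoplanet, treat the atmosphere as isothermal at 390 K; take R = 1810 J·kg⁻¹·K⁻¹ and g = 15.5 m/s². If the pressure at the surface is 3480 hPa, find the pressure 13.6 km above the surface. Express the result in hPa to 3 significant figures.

P ≈ 2580 hPa

Scale height: H = RT/g = 1810 × 390 / 15.5 = 45542 m.
Barometric formula: P = P₀ exp(−z/H).
z/H = 13600/45542 = 0.29863; exp(−0.29863) = 0.74183.
P = 3480 × 0.74183 = 2581.6 hPa.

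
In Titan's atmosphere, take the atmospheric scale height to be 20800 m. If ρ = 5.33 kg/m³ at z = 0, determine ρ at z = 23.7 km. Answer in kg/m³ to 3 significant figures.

ρ ≈ 1.71 kg/m³

In an isothermal atmosphere, density decays like pressure: ρ = ρ₀ exp(−z/H).
z/H = 23700/20800 = 1.1394; exp(−1.1394) = 0.32001.
ρ = 5.33 × 0.32001 = 1.7057 kg/m³.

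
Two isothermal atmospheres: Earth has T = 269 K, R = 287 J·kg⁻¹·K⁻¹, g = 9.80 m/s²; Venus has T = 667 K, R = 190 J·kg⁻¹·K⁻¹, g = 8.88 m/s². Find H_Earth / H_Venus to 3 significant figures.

H = RT/g for each body.
H_Earth = 287 × 269 / 9.80 = 7877.9 m.
H_Venus = 190 × 667 / 8.88 = 14271 m.
H_Earth/H_Venus = 7877.9/14271 = 0.55202.

H_Earth/H_Venus ≈ 0.552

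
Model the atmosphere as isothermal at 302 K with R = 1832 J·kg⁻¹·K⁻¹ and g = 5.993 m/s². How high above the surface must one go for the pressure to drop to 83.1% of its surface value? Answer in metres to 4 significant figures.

z ≈ 17090 m

Scale height: H = RT/g = 1832 × 302 / 5.993 = 92318 m.
Set P/P₀ = exp(−z/H) = 0.831, so z = −H ln(0.831).
−ln(0.831) = 0.18513; z = 92318 × 0.18513 = 17091 m.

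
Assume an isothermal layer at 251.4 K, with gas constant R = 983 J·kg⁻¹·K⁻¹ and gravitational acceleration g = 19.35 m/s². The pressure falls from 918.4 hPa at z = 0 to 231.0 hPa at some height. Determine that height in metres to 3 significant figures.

z ≈ 17600 m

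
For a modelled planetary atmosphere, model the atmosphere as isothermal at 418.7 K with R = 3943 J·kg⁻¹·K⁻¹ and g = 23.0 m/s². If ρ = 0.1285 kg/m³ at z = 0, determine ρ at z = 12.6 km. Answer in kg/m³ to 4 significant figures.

ρ ≈ 0.1078 kg/m³

Scale height: H = RT/g = 3943 × 418.7 / 23.0 = 71780 m.
In an isothermal atmosphere, density decays like pressure: ρ = ρ₀ exp(−z/H).
z/H = 12600/71780 = 0.17554; exp(−0.17554) = 0.83900.
ρ = 0.1285 × 0.83900 = 0.10781 kg/m³.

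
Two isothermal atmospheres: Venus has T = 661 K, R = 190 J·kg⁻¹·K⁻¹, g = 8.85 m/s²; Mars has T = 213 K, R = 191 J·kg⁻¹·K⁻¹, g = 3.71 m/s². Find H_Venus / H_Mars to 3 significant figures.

H_Venus/H_Mars ≈ 1.29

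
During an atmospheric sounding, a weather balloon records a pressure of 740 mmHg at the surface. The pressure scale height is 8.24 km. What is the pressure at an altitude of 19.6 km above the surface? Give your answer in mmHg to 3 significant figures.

Barometric formula: P = P₀ exp(−z/H).
z/H = 19600/8240.0 = 2.3786; exp(−2.3786) = 0.092680.
P = 740 × 0.092680 = 68.583 mmHg.

P ≈ 68.6 mmHg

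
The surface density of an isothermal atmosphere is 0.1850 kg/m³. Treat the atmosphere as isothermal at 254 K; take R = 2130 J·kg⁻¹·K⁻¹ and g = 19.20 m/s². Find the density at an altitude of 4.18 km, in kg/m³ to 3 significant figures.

Scale height: H = RT/g = 2130 × 254 / 19.20 = 28178 m.
In an isothermal atmosphere, density decays like pressure: ρ = ρ₀ exp(−z/H).
z/H = 4180.0/28178 = 0.14834; exp(−0.14834) = 0.86214.
ρ = 0.1850 × 0.86214 = 0.15950 kg/m³.

ρ ≈ 0.159 kg/m³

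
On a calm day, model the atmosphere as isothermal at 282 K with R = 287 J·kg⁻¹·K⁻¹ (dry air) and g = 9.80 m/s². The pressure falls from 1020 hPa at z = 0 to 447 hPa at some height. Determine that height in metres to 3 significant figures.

z ≈ 6810 m

Scale height: H = RT/g = 287 × 282 / 9.80 = 8258.6 m.
Invert the barometric formula: z = H ln(P₀/P).
P₀/P = 1020/447 = 2.2819; ln(2.2819) = 0.82501.
z = 8258.6 × 0.82501 = 6813.4 m.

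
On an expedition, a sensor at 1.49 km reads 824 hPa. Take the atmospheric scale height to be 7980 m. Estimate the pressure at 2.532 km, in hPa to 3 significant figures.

P ≈ 723 hPa

Between two levels, P₂ = P₁ exp(−Δz/H) with Δz = z₂ − z₁.
Δz = 2532.0 − 1490.0 = 1042.0 m; Δz/H = 1042.0/7980.0 = 0.13058.
P₂ = 824 × exp(−0.13058) = 824 × 0.87759 = 723.13 hPa.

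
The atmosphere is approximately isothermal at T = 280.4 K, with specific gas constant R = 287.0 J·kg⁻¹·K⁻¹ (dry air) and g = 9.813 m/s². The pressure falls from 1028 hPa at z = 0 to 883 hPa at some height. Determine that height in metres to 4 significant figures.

z ≈ 1247 m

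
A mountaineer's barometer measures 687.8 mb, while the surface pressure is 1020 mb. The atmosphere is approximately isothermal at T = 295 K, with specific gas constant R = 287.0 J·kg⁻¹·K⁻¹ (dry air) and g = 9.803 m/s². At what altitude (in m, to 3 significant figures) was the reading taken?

Scale height: H = RT/g = 287.0 × 295 / 9.803 = 8636.6 m.
Invert the barometric formula: z = H ln(P₀/P).
P₀/P = 1020/687.8 = 1.4830; ln(1.4830) = 0.39407.
z = 8636.6 × 0.39407 = 3403.4 m.

z ≈ 3400 m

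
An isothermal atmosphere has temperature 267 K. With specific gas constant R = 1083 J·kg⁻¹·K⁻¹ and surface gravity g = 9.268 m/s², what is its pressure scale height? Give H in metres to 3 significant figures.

H ≈ 31200 m

The scale height of an isothermal atmosphere is H = RT/g.
H = 1083 × 267 / 9.268 = 289160/9.268 = 31200 m.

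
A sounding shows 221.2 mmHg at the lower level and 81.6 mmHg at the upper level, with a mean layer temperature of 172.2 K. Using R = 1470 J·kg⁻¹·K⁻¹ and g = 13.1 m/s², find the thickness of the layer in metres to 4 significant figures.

Δz ≈ 19270 m

Hypsometric equation: Δz = (R T̄/g) ln(P₁/P₂).
R T̄/g = 1470 × 172.2 / 13.1 = 19323 m.
ln(221.2/81.6) = ln(2.7108) = 0.99724.
Δz = 19323 × 0.99724 = 19270 m.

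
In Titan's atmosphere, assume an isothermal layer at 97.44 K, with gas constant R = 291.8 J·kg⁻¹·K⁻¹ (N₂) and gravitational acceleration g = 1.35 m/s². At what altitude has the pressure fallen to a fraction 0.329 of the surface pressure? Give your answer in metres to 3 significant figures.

z ≈ 23400 m

Scale height: H = RT/g = 291.8 × 97.44 / 1.35 = 21061 m.
Set P/P₀ = exp(−z/H) = 0.329, so z = −H ln(0.329).
−ln(0.329) = 1.1117; z = 21061 × 1.1117 = 23414 m.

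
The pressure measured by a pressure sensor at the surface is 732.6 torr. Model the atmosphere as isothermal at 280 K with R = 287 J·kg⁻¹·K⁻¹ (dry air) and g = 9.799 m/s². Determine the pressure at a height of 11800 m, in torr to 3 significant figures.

P ≈ 174 torr

Scale height: H = RT/g = 287 × 280 / 9.799 = 8200.8 m.
Barometric formula: P = P₀ exp(−z/H).
z/H = 11800/8200.8 = 1.4389; exp(−1.4389) = 0.23719.
P = 732.6 × 0.23719 = 173.77 torr.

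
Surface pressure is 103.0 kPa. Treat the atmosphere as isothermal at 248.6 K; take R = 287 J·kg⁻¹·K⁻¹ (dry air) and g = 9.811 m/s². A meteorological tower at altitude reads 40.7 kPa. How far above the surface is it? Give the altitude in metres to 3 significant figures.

z ≈ 6750 m

Scale height: H = RT/g = 287 × 248.6 / 9.811 = 7272.3 m.
Invert the barometric formula: z = H ln(P₀/P).
P₀/P = 103.0/40.7 = 2.5307; ln(2.5307) = 0.92850.
z = 7272.3 × 0.92850 = 6752.3 m.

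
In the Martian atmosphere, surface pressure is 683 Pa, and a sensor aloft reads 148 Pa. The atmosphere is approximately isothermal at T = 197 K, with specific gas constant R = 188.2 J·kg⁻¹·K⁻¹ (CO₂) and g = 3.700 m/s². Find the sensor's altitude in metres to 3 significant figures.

z ≈ 15300 m

Scale height: H = RT/g = 188.2 × 197 / 3.700 = 10020 m.
Invert the barometric formula: z = H ln(P₀/P).
P₀/P = 683/148 = 4.6149; ln(4.6149) = 1.5293.
z = 10020 × 1.5293 = 15324 m.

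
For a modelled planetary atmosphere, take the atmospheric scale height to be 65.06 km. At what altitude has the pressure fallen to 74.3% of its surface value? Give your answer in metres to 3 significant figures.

z ≈ 19300 m

Set P/P₀ = exp(−z/H) = 0.743, so z = −H ln(0.743).
−ln(0.743) = 0.29706; z = 65060 × 0.29706 = 19327 m.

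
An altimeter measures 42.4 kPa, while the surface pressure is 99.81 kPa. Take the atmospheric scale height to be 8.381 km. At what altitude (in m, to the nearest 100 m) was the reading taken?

Invert the barometric formula: z = H ln(P₀/P).
P₀/P = 99.81/42.4 = 2.3540; ln(2.3540) = 0.85612.
z = 8381.0 × 0.85612 = 7175.1 m.

z ≈ 7200 m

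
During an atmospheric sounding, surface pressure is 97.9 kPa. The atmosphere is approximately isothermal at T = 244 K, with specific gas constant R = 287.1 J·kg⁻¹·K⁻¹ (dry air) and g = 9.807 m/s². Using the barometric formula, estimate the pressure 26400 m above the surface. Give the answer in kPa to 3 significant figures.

P ≈ 2.43 kPa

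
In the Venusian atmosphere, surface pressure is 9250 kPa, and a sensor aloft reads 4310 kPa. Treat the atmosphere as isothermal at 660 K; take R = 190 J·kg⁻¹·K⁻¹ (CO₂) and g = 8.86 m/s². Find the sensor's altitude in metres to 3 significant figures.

z ≈ 10800 m

Scale height: H = RT/g = 190 × 660 / 8.86 = 14153 m.
Invert the barometric formula: z = H ln(P₀/P).
P₀/P = 9250/4310 = 2.1462; ln(2.1462) = 0.76370.
z = 14153 × 0.76370 = 10809 m.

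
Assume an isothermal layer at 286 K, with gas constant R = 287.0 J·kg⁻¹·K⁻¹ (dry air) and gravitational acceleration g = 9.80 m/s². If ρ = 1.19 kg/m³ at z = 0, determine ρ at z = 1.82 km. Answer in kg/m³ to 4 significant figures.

ρ ≈ 0.9576 kg/m³

Scale height: H = RT/g = 287.0 × 286 / 9.80 = 8375.7 m.
In an isothermal atmosphere, density decays like pressure: ρ = ρ₀ exp(−z/H).
z/H = 1820.0/8375.7 = 0.21730; exp(−0.21730) = 0.80469.
ρ = 1.19 × 0.80469 = 0.95758 kg/m³.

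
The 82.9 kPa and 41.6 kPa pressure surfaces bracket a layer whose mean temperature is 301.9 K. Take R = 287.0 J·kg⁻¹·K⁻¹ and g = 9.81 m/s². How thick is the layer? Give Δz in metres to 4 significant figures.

Δz ≈ 6090 m

Hypsometric equation: Δz = (R T̄/g) ln(P₁/P₂).
R T̄/g = 287.0 × 301.9 / 9.81 = 8832.3 m.
ln(82.9/41.6) = ln(1.9928) = 0.68954.
Δz = 8832.3 × 0.68954 = 6090.2 m.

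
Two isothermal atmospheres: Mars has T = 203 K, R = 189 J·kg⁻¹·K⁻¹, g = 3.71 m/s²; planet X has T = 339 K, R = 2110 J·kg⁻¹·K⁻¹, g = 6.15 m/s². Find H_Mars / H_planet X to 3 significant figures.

H_Mars/H_planet X ≈ 0.0889

H = RT/g for each body.
H_Mars = 189 × 203 / 3.71 = 10342 m.
H_planet X = 2110 × 339 / 6.15 = 116310 m.
H_Mars/H_planet X = 10342/116310 = 0.088918.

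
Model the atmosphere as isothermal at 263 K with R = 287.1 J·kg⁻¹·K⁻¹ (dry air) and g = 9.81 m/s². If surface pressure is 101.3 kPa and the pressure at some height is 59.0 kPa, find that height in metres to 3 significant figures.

Scale height: H = RT/g = 287.1 × 263 / 9.81 = 7697.0 m.
Invert the barometric formula: z = H ln(P₀/P).
P₀/P = 101.3/59.0 = 1.7169; ln(1.7169) = 0.54052.
z = 7697.0 × 0.54052 = 4160.4 m.

z ≈ 4160 m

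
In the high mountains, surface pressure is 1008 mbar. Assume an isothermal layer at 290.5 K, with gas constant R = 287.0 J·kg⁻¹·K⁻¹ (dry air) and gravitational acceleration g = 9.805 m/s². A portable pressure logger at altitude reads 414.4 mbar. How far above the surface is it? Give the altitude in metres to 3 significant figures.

z ≈ 7560 m

Scale height: H = RT/g = 287.0 × 290.5 / 9.805 = 8503.2 m.
Invert the barometric formula: z = H ln(P₀/P).
P₀/P = 1008/414.4 = 2.4324; ln(2.4324) = 0.88888.
z = 8503.2 × 0.88888 = 7558.3 m.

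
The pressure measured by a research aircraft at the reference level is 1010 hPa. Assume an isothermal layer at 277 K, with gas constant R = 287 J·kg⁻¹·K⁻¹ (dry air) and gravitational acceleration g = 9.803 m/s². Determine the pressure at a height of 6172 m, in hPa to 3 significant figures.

Scale height: H = RT/g = 287 × 277 / 9.803 = 8109.7 m.
Barometric formula: P = P₀ exp(−z/H).
z/H = 6172.0/8109.7 = 0.76106; exp(−0.76106) = 0.46717.
P = 1010 × 0.46717 = 471.84 hPa.

P ≈ 472 hPa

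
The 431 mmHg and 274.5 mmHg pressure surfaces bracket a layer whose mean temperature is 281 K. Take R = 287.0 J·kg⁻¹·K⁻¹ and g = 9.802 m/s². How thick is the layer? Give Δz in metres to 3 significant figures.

Hypsometric equation: Δz = (R T̄/g) ln(P₁/P₂).
R T̄/g = 287.0 × 281 / 9.802 = 8227.6 m.
ln(431/274.5) = ln(1.5701) = 0.45114.
Δz = 8227.6 × 0.45114 = 3711.8 m.

Δz ≈ 3710 m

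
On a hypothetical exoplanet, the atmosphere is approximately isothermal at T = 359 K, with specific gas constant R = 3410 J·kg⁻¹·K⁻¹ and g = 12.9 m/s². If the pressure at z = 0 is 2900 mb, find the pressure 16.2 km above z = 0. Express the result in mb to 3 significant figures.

Scale height: H = RT/g = 3410 × 359 / 12.9 = 94898 m.
Barometric formula: P = P₀ exp(−z/H).
z/H = 16200/94898 = 0.17071; exp(−0.17071) = 0.84307.
P = 2900 × 0.84307 = 2444.9 mb.

P ≈ 2440 mb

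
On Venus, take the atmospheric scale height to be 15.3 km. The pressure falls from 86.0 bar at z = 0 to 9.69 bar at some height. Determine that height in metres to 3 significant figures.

z ≈ 33400 m

Invert the barometric formula: z = H ln(P₀/P).
P₀/P = 86.0/9.69 = 8.8751; ln(8.8751) = 2.1832.
z = 15300 × 2.1832 = 33403 m.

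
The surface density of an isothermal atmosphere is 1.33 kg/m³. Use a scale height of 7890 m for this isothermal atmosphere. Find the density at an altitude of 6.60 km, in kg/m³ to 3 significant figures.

ρ ≈ 0.576 kg/m³

In an isothermal atmosphere, density decays like pressure: ρ = ρ₀ exp(−z/H).
z/H = 6600.0/7890.0 = 0.83650; exp(−0.83650) = 0.43322.
ρ = 1.33 × 0.43322 = 0.57618 kg/m³.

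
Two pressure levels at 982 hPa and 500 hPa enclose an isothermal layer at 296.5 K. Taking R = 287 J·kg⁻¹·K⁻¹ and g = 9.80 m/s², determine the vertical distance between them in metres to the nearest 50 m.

Hypsometric equation: Δz = (R T̄/g) ln(P₁/P₂).
R T̄/g = 287 × 296.5 / 9.80 = 8683.2 m.
ln(982/500) = ln(1.9640) = 0.67498.
Δz = 8683.2 × 0.67498 = 5861.0 m.

Δz ≈ 5850 m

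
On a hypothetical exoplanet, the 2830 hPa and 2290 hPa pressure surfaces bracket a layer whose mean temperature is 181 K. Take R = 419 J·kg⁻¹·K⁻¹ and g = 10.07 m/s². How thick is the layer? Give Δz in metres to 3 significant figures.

Hypsometric equation: Δz = (R T̄/g) ln(P₁/P₂).
R T̄/g = 419 × 181 / 10.07 = 7531.2 m.
ln(2830/2290) = ln(1.2358) = 0.21172.
Δz = 7531.2 × 0.21172 = 1594.5 m.

Δz ≈ 1590 m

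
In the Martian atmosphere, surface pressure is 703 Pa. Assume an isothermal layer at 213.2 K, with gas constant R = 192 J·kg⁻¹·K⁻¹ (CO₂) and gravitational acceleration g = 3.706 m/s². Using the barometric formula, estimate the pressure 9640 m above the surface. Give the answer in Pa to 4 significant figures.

P ≈ 293.7 Pa

Scale height: H = RT/g = 192 × 213.2 / 3.706 = 11045 m.
Barometric formula: P = P₀ exp(−z/H).
z/H = 9640.0/11045 = 0.87279; exp(−0.87279) = 0.41778.
P = 703 × 0.41778 = 293.70 Pa.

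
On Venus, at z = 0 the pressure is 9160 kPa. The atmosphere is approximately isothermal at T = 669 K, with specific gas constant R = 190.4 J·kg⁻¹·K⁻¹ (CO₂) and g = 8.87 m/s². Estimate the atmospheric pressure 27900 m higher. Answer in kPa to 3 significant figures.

P ≈ 1310 kPa

Scale height: H = RT/g = 190.4 × 669 / 8.87 = 14360 m.
Barometric formula: P = P₀ exp(−z/H).
z/H = 27900/14360 = 1.9429; exp(−1.9429) = 0.14329.
P = 9160 × 0.14329 = 1312.5 kPa.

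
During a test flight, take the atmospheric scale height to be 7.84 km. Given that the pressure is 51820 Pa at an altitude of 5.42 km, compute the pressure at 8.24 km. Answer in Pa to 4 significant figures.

P ≈ 36160 Pa

Between two levels, P₂ = P₁ exp(−Δz/H) with Δz = z₂ − z₁.
Δz = 8240.0 − 5420.0 = 2820.0 m; Δz/H = 2820.0/7840.0 = 0.35969.
P₂ = 51820 × exp(−0.35969) = 51820 × 0.69789 = 36165 Pa.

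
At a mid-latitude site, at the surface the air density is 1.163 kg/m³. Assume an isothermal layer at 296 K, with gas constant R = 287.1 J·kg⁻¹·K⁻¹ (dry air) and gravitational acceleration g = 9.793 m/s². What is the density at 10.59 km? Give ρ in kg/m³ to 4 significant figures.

ρ ≈ 0.3432 kg/m³

Scale height: H = RT/g = 287.1 × 296 / 9.793 = 8677.8 m.
In an isothermal atmosphere, density decays like pressure: ρ = ρ₀ exp(−z/H).
z/H = 10590/8677.8 = 1.2204; exp(−1.2204) = 0.29511.
ρ = 1.163 × 0.29511 = 0.34321 kg/m³.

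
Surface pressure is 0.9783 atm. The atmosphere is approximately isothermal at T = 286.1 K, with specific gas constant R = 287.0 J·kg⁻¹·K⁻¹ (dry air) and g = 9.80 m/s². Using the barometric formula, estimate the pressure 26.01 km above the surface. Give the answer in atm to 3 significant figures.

Scale height: H = RT/g = 287.0 × 286.1 / 9.80 = 8378.6 m.
Barometric formula: P = P₀ exp(−z/H).
z/H = 26010/8378.6 = 3.1043; exp(−3.1043) = 0.044856.
P = 0.9783 × 0.044856 = 0.043883 atm.

P ≈ 0.0439 atm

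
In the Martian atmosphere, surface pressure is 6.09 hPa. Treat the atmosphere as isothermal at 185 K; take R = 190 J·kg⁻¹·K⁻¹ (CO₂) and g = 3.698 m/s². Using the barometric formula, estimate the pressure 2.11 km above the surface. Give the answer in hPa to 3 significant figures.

P ≈ 4.88 hPa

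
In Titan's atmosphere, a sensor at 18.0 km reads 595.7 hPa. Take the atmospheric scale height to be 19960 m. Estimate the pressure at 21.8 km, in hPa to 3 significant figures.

Between two levels, P₂ = P₁ exp(−Δz/H) with Δz = z₂ − z₁.
Δz = 21800 − 18000 = 3800.0 m; Δz/H = 3800.0/19960 = 0.19038.
P₂ = 595.7 × exp(−0.19038) = 595.7 × 0.82664 = 492.43 hPa.

P ≈ 492 hPa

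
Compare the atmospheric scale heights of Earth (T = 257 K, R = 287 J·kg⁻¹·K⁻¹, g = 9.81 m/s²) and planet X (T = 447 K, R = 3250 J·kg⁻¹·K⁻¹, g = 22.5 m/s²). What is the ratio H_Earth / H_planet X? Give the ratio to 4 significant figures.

H_Earth/H_planet X ≈ 0.1164

H = RT/g for each body.
H_Earth = 287 × 257 / 9.81 = 7518.8 m.
H_planet X = 3250 × 447 / 22.5 = 64567 m.
H_Earth/H_planet X = 7518.8/64567 = 0.11645.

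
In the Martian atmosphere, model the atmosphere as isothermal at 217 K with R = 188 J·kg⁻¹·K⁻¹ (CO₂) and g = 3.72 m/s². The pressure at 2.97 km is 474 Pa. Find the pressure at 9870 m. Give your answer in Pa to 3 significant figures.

P ≈ 253 Pa

Scale height: H = RT/g = 188 × 217 / 3.72 = 10967 m.
Between two levels, P₂ = P₁ exp(−Δz/H) with Δz = z₂ − z₁.
Δz = 9870.0 − 2970.0 = 6900.0 m; Δz/H = 6900.0/10967 = 0.62916.
P₂ = 474 × exp(−0.62916) = 474 × 0.53304 = 252.66 Pa.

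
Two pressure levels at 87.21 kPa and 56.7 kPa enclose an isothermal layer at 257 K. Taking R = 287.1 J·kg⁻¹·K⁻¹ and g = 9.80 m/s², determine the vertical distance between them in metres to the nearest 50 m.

Δz ≈ 3250 m

Hypsometric equation: Δz = (R T̄/g) ln(P₁/P₂).
R T̄/g = 287.1 × 257 / 9.80 = 7529.1 m.
ln(87.21/56.7) = ln(1.5381) = 0.43055.
Δz = 7529.1 × 0.43055 = 3241.7 m.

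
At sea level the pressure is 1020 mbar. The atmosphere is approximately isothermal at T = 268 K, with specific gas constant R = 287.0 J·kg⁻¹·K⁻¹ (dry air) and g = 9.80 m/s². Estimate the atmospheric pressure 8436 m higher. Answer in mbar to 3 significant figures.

P ≈ 348 mbar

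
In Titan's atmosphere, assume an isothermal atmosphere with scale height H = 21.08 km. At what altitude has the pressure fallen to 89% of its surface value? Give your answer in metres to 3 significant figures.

z ≈ 2460 m

Set P/P₀ = exp(−z/H) = 0.89, so z = −H ln(0.89).
−ln(0.89) = 0.11653; z = 21080 × 0.11653 = 2456.5 m.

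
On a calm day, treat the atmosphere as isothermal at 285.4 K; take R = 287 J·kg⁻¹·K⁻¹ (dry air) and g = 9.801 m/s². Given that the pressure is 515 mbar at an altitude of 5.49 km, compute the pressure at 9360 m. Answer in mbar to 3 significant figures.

Scale height: H = RT/g = 287 × 285.4 / 9.801 = 8357.3 m.
Between two levels, P₂ = P₁ exp(−Δz/H) with Δz = z₂ − z₁.
Δz = 9360.0 − 5490.0 = 3870.0 m; Δz/H = 3870.0/8357.3 = 0.46307.
P₂ = 515 × exp(−0.46307) = 515 × 0.62935 = 324.12 mbar.

P ≈ 324 mbar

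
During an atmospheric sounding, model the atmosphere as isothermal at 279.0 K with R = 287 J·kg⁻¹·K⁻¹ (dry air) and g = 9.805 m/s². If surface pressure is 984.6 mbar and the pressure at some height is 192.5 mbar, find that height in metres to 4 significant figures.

z ≈ 13330 m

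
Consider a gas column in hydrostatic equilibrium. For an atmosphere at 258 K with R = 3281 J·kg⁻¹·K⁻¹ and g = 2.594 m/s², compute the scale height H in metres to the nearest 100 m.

H ≈ 326300 m

The scale height of an isothermal atmosphere is H = RT/g.
H = 3281 × 258 / 2.594 = 846500/2.594 = 326330 m.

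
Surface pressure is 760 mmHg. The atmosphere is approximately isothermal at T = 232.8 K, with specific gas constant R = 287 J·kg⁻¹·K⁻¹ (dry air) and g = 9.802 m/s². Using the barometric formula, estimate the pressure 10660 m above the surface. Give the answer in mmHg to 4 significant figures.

P ≈ 159.1 mmHg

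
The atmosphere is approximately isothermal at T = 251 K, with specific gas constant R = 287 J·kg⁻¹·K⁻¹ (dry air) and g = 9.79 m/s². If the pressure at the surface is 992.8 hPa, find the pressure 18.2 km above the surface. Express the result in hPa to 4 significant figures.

Scale height: H = RT/g = 287 × 251 / 9.79 = 7358.2 m.
Barometric formula: P = P₀ exp(−z/H).
z/H = 18200/7358.2 = 2.4734; exp(−2.4734) = 0.084298.
P = 992.8 × 0.084298 = 83.691 hPa.

P ≈ 83.69 hPa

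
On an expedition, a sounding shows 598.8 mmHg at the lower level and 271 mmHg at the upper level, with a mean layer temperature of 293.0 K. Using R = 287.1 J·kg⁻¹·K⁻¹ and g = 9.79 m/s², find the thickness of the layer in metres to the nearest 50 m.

Δz ≈ 6800 m

Hypsometric equation: Δz = (R T̄/g) ln(P₁/P₂).
R T̄/g = 287.1 × 293.0 / 9.79 = 8592.5 m.
ln(598.8/271) = ln(2.2096) = 0.79281.
Δz = 8592.5 × 0.79281 = 6812.2 m.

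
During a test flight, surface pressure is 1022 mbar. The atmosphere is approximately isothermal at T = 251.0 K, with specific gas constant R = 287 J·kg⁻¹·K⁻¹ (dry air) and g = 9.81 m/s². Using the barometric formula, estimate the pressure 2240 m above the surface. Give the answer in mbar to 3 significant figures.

P ≈ 753 mbar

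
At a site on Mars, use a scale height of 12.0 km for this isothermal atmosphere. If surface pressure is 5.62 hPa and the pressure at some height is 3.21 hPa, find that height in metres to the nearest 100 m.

Invert the barometric formula: z = H ln(P₀/P).
P₀/P = 5.62/3.21 = 1.7508; ln(1.7508) = 0.56007.
z = 12000 × 0.56007 = 6720.8 m.

z ≈ 6700 m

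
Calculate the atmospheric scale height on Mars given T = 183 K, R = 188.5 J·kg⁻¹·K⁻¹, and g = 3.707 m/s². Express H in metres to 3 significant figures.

H ≈ 9310 m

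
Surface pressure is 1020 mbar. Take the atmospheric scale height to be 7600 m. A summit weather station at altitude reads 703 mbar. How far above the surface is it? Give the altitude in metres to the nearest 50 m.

Invert the barometric formula: z = H ln(P₀/P).
P₀/P = 1020/703 = 1.4509; ln(1.4509) = 0.37218.
z = 7600.0 × 0.37218 = 2828.6 m.

z ≈ 2850 m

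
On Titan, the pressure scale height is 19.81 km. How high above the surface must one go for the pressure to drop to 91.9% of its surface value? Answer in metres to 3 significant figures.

Set P/P₀ = exp(−z/H) = 0.919, so z = −H ln(0.919).
−ln(0.919) = 0.084469; z = 19810 × 0.084469 = 1673.3 m.

z ≈ 1670 m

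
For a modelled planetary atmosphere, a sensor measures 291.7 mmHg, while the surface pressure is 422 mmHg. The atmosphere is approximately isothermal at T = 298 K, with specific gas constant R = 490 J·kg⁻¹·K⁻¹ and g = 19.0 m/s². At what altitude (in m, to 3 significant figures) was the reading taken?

Scale height: H = RT/g = 490 × 298 / 19.0 = 7685.3 m.
Invert the barometric formula: z = H ln(P₀/P).
P₀/P = 422/291.7 = 1.4467; ln(1.4467) = 0.36929.
z = 7685.3 × 0.36929 = 2838.1 m.

z ≈ 2840 m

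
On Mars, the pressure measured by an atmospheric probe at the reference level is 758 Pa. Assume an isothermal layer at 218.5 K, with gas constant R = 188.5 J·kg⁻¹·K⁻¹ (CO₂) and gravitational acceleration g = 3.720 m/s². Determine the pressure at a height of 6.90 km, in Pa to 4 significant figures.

Scale height: H = RT/g = 188.5 × 218.5 / 3.720 = 11072 m.
Barometric formula: P = P₀ exp(−z/H).
z/H = 6900.0/11072 = 0.62319; exp(−0.62319) = 0.53623.
P = 758 × 0.53623 = 406.46 Pa.

P ≈ 406.5 Pa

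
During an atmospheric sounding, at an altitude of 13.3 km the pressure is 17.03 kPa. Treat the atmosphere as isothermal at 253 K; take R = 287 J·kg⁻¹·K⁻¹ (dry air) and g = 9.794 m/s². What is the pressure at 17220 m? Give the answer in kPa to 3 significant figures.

Scale height: H = RT/g = 287 × 253 / 9.794 = 7413.8 m.
Between two levels, P₂ = P₁ exp(−Δz/H) with Δz = z₂ − z₁.
Δz = 17220 − 13300 = 3920.0 m; Δz/H = 3920.0/7413.8 = 0.52874.
P₂ = 17.03 × exp(−0.52874) = 17.03 × 0.58935 = 10.037 kPa.

P ≈ 10.0 kPa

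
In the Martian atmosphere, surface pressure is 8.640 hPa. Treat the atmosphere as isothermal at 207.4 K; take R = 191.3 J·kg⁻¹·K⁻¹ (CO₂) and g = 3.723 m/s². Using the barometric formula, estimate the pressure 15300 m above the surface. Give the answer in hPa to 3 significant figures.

P ≈ 2.06 hPa

Scale height: H = RT/g = 191.3 × 207.4 / 3.723 = 10657 m.
Barometric formula: P = P₀ exp(−z/H).
z/H = 15300/10657 = 1.4357; exp(−1.4357) = 0.23795.
P = 8.640 × 0.23795 = 2.0559 hPa.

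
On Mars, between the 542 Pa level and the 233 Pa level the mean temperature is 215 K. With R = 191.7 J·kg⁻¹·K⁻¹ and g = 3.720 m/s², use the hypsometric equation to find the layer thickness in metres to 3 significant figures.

Δz ≈ 9350 m

Hypsometric equation: Δz = (R T̄/g) ln(P₁/P₂).
R T̄/g = 191.7 × 215 / 3.720 = 11079 m.
ln(542/233) = ln(2.3262) = 0.84424.
Δz = 11079 × 0.84424 = 9353.3 m.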